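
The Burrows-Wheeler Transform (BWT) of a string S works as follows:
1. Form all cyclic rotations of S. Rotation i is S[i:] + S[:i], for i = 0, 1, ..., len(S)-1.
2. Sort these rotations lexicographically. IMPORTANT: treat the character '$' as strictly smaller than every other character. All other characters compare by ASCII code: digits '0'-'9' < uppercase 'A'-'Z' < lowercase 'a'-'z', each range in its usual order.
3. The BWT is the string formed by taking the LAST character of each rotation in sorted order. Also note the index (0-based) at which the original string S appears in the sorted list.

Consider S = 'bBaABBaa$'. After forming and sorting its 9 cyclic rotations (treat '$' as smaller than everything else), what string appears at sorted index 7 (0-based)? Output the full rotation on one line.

Answer: aa$bBaABB

Derivation:
All 9 rotations (rotation i = S[i:]+S[:i]):
  rot[0] = bBaABBaa$
  rot[1] = BaABBaa$b
  rot[2] = aABBaa$bB
  rot[3] = ABBaa$bBa
  rot[4] = BBaa$bBaA
  rot[5] = Baa$bBaAB
  rot[6] = aa$bBaABB
  rot[7] = a$bBaABBa
  rot[8] = $bBaABBaa
Sorted (with $ < everything):
  sorted[0] = $bBaABBaa
  sorted[1] = ABBaa$bBa
  sorted[2] = BBaa$bBaA
  sorted[3] = BaABBaa$b
  sorted[4] = Baa$bBaAB
  sorted[5] = a$bBaABBa
  sorted[6] = aABBaa$bB
  sorted[7] = aa$bBaABB
  sorted[8] = bBaABBaa$
sorted[7] = aa$bBaABB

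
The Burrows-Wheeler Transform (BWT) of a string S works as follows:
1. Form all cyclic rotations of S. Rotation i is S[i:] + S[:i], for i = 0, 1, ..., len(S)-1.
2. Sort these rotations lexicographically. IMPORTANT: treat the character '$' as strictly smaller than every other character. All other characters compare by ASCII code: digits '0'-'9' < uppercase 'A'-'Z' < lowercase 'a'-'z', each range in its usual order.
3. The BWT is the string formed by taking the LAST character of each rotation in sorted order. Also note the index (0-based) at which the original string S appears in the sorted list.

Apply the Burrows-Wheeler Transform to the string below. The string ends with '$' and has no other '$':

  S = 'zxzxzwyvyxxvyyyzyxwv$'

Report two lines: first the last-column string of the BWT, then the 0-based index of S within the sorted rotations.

All 21 rotations (rotation i = S[i:]+S[:i]):
  rot[0] = zxzxzwyvyxxvyyyzyxwv$
  rot[1] = xzxzwyvyxxvyyyzyxwv$z
  rot[2] = zxzwyvyxxvyyyzyxwv$zx
  rot[3] = xzwyvyxxvyyyzyxwv$zxz
  rot[4] = zwyvyxxvyyyzyxwv$zxzx
  rot[5] = wyvyxxvyyyzyxwv$zxzxz
  rot[6] = yvyxxvyyyzyxwv$zxzxzw
  rot[7] = vyxxvyyyzyxwv$zxzxzwy
  rot[8] = yxxvyyyzyxwv$zxzxzwyv
  rot[9] = xxvyyyzyxwv$zxzxzwyvy
  rot[10] = xvyyyzyxwv$zxzxzwyvyx
  rot[11] = vyyyzyxwv$zxzxzwyvyxx
  rot[12] = yyyzyxwv$zxzxzwyvyxxv
  rot[13] = yyzyxwv$zxzxzwyvyxxvy
  rot[14] = yzyxwv$zxzxzwyvyxxvyy
  rot[15] = zyxwv$zxzxzwyvyxxvyyy
  rot[16] = yxwv$zxzxzwyvyxxvyyyz
  rot[17] = xwv$zxzxzwyvyxxvyyyzy
  rot[18] = wv$zxzxzwyvyxxvyyyzyx
  rot[19] = v$zxzxzwyvyxxvyyyzyxw
  rot[20] = $zxzxzwyvyxxvyyyzyxwv
Sorted (with $ < everything):
  sorted[0] = $zxzxzwyvyxxvyyyzyxwv  (last char: 'v')
  sorted[1] = v$zxzxzwyvyxxvyyyzyxw  (last char: 'w')
  sorted[2] = vyxxvyyyzyxwv$zxzxzwy  (last char: 'y')
  sorted[3] = vyyyzyxwv$zxzxzwyvyxx  (last char: 'x')
  sorted[4] = wv$zxzxzwyvyxxvyyyzyx  (last char: 'x')
  sorted[5] = wyvyxxvyyyzyxwv$zxzxz  (last char: 'z')
  sorted[6] = xvyyyzyxwv$zxzxzwyvyx  (last char: 'x')
  sorted[7] = xwv$zxzxzwyvyxxvyyyzy  (last char: 'y')
  sorted[8] = xxvyyyzyxwv$zxzxzwyvy  (last char: 'y')
  sorted[9] = xzwyvyxxvyyyzyxwv$zxz  (last char: 'z')
  sorted[10] = xzxzwyvyxxvyyyzyxwv$z  (last char: 'z')
  sorted[11] = yvyxxvyyyzyxwv$zxzxzw  (last char: 'w')
  sorted[12] = yxwv$zxzxzwyvyxxvyyyz  (last char: 'z')
  sorted[13] = yxxvyyyzyxwv$zxzxzwyv  (last char: 'v')
  sorted[14] = yyyzyxwv$zxzxzwyvyxxv  (last char: 'v')
  sorted[15] = yyzyxwv$zxzxzwyvyxxvy  (last char: 'y')
  sorted[16] = yzyxwv$zxzxzwyvyxxvyy  (last char: 'y')
  sorted[17] = zwyvyxxvyyyzyxwv$zxzx  (last char: 'x')
  sorted[18] = zxzwyvyxxvyyyzyxwv$zx  (last char: 'x')
  sorted[19] = zxzxzwyvyxxvyyyzyxwv$  (last char: '$')
  sorted[20] = zyxwv$zxzxzwyvyxxvyyy  (last char: 'y')
Last column: vwyxxzxyyzzwzvvyyxx$y
Original string S is at sorted index 19

Answer: vwyxxzxyyzzwzvvyyxx$y
19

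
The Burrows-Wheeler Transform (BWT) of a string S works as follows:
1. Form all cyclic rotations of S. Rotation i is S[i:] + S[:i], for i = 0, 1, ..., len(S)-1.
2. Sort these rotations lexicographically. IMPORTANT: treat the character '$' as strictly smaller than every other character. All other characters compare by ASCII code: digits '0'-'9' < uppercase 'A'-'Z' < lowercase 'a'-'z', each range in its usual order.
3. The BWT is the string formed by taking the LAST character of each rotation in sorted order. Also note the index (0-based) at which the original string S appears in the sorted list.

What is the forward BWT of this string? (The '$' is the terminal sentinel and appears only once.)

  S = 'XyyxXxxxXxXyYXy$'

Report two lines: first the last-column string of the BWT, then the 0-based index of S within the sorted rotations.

Answer: yxxYx$yxyXxXXXyX
5

Derivation:
All 16 rotations (rotation i = S[i:]+S[:i]):
  rot[0] = XyyxXxxxXxXyYXy$
  rot[1] = yyxXxxxXxXyYXy$X
  rot[2] = yxXxxxXxXyYXy$Xy
  rot[3] = xXxxxXxXyYXy$Xyy
  rot[4] = XxxxXxXyYXy$Xyyx
  rot[5] = xxxXxXyYXy$XyyxX
  rot[6] = xxXxXyYXy$XyyxXx
  rot[7] = xXxXyYXy$XyyxXxx
  rot[8] = XxXyYXy$XyyxXxxx
  rot[9] = xXyYXy$XyyxXxxxX
  rot[10] = XyYXy$XyyxXxxxXx
  rot[11] = yYXy$XyyxXxxxXxX
  rot[12] = YXy$XyyxXxxxXxXy
  rot[13] = Xy$XyyxXxxxXxXyY
  rot[14] = y$XyyxXxxxXxXyYX
  rot[15] = $XyyxXxxxXxXyYXy
Sorted (with $ < everything):
  sorted[0] = $XyyxXxxxXxXyYXy  (last char: 'y')
  sorted[1] = XxXyYXy$XyyxXxxx  (last char: 'x')
  sorted[2] = XxxxXxXyYXy$Xyyx  (last char: 'x')
  sorted[3] = Xy$XyyxXxxxXxXyY  (last char: 'Y')
  sorted[4] = XyYXy$XyyxXxxxXx  (last char: 'x')
  sorted[5] = XyyxXxxxXxXyYXy$  (last char: '$')
  sorted[6] = YXy$XyyxXxxxXxXy  (last char: 'y')
  sorted[7] = xXxXyYXy$XyyxXxx  (last char: 'x')
  sorted[8] = xXxxxXxXyYXy$Xyy  (last char: 'y')
  sorted[9] = xXyYXy$XyyxXxxxX  (last char: 'X')
  sorted[10] = xxXxXyYXy$XyyxXx  (last char: 'x')
  sorted[11] = xxxXxXyYXy$XyyxX  (last char: 'X')
  sorted[12] = y$XyyxXxxxXxXyYX  (last char: 'X')
  sorted[13] = yYXy$XyyxXxxxXxX  (last char: 'X')
  sorted[14] = yxXxxxXxXyYXy$Xy  (last char: 'y')
  sorted[15] = yyxXxxxXxXyYXy$X  (last char: 'X')
Last column: yxxYx$yxyXxXXXyX
Original string S is at sorted index 5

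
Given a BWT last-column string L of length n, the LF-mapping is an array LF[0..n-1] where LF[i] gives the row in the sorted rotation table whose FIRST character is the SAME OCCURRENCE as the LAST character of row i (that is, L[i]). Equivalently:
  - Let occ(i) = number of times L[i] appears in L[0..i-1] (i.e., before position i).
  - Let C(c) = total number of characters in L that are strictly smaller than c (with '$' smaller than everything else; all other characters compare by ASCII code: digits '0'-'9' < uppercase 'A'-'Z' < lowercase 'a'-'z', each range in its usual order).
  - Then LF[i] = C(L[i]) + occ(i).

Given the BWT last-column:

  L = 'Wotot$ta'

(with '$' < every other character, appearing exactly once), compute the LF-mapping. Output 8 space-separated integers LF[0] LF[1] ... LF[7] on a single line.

Answer: 1 3 5 4 6 0 7 2

Derivation:
Char counts: '$':1, 'W':1, 'a':1, 'o':2, 't':3
C (first-col start): C('$')=0, C('W')=1, C('a')=2, C('o')=3, C('t')=5
L[0]='W': occ=0, LF[0]=C('W')+0=1+0=1
L[1]='o': occ=0, LF[1]=C('o')+0=3+0=3
L[2]='t': occ=0, LF[2]=C('t')+0=5+0=5
L[3]='o': occ=1, LF[3]=C('o')+1=3+1=4
L[4]='t': occ=1, LF[4]=C('t')+1=5+1=6
L[5]='$': occ=0, LF[5]=C('$')+0=0+0=0
L[6]='t': occ=2, LF[6]=C('t')+2=5+2=7
L[7]='a': occ=0, LF[7]=C('a')+0=2+0=2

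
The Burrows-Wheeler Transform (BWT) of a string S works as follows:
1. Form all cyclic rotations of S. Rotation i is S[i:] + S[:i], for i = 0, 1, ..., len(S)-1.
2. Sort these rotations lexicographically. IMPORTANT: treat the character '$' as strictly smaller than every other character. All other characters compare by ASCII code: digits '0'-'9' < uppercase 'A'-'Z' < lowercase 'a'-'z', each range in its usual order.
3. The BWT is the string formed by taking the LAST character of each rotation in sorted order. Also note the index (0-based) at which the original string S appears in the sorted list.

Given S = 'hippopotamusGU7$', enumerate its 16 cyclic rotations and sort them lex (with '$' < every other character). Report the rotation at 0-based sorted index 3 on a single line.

All 16 rotations (rotation i = S[i:]+S[:i]):
  rot[0] = hippopotamusGU7$
  rot[1] = ippopotamusGU7$h
  rot[2] = ppopotamusGU7$hi
  rot[3] = popotamusGU7$hip
  rot[4] = opotamusGU7$hipp
  rot[5] = potamusGU7$hippo
  rot[6] = otamusGU7$hippop
  rot[7] = tamusGU7$hippopo
  rot[8] = amusGU7$hippopot
  rot[9] = musGU7$hippopota
  rot[10] = usGU7$hippopotam
  rot[11] = sGU7$hippopotamu
  rot[12] = GU7$hippopotamus
  rot[13] = U7$hippopotamusG
  rot[14] = 7$hippopotamusGU
  rot[15] = $hippopotamusGU7
Sorted (with $ < everything):
  sorted[0] = $hippopotamusGU7
  sorted[1] = 7$hippopotamusGU
  sorted[2] = GU7$hippopotamus
  sorted[3] = U7$hippopotamusG
  sorted[4] = amusGU7$hippopot
  sorted[5] = hippopotamusGU7$
  sorted[6] = ippopotamusGU7$h
  sorted[7] = musGU7$hippopota
  sorted[8] = opotamusGU7$hipp
  sorted[9] = otamusGU7$hippop
  sorted[10] = popotamusGU7$hip
  sorted[11] = potamusGU7$hippo
  sorted[12] = ppopotamusGU7$hi
  sorted[13] = sGU7$hippopotamu
  sorted[14] = tamusGU7$hippopo
  sorted[15] = usGU7$hippopotam
sorted[3] = U7$hippopotamusG

Answer: U7$hippopotamusG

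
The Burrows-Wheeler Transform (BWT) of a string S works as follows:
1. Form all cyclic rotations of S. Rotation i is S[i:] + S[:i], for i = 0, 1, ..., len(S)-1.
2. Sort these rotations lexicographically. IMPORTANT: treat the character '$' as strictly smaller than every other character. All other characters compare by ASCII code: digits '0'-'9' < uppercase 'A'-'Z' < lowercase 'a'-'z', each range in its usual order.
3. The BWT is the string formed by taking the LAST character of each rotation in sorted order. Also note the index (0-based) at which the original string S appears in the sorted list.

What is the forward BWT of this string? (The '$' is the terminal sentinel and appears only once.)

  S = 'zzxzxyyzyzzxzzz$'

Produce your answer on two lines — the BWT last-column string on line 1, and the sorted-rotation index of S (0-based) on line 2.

Answer: zzzzxyzzxzzyz$yx
13

Derivation:
All 16 rotations (rotation i = S[i:]+S[:i]):
  rot[0] = zzxzxyyzyzzxzzz$
  rot[1] = zxzxyyzyzzxzzz$z
  rot[2] = xzxyyzyzzxzzz$zz
  rot[3] = zxyyzyzzxzzz$zzx
  rot[4] = xyyzyzzxzzz$zzxz
  rot[5] = yyzyzzxzzz$zzxzx
  rot[6] = yzyzzxzzz$zzxzxy
  rot[7] = zyzzxzzz$zzxzxyy
  rot[8] = yzzxzzz$zzxzxyyz
  rot[9] = zzxzzz$zzxzxyyzy
  rot[10] = zxzzz$zzxzxyyzyz
  rot[11] = xzzz$zzxzxyyzyzz
  rot[12] = zzz$zzxzxyyzyzzx
  rot[13] = zz$zzxzxyyzyzzxz
  rot[14] = z$zzxzxyyzyzzxzz
  rot[15] = $zzxzxyyzyzzxzzz
Sorted (with $ < everything):
  sorted[0] = $zzxzxyyzyzzxzzz  (last char: 'z')
  sorted[1] = xyyzyzzxzzz$zzxz  (last char: 'z')
  sorted[2] = xzxyyzyzzxzzz$zz  (last char: 'z')
  sorted[3] = xzzz$zzxzxyyzyzz  (last char: 'z')
  sorted[4] = yyzyzzxzzz$zzxzx  (last char: 'x')
  sorted[5] = yzyzzxzzz$zzxzxy  (last char: 'y')
  sorted[6] = yzzxzzz$zzxzxyyz  (last char: 'z')
  sorted[7] = z$zzxzxyyzyzzxzz  (last char: 'z')
  sorted[8] = zxyyzyzzxzzz$zzx  (last char: 'x')
  sorted[9] = zxzxyyzyzzxzzz$z  (last char: 'z')
  sorted[10] = zxzzz$zzxzxyyzyz  (last char: 'z')
  sorted[11] = zyzzxzzz$zzxzxyy  (last char: 'y')
  sorted[12] = zz$zzxzxyyzyzzxz  (last char: 'z')
  sorted[13] = zzxzxyyzyzzxzzz$  (last char: '$')
  sorted[14] = zzxzzz$zzxzxyyzy  (last char: 'y')
  sorted[15] = zzz$zzxzxyyzyzzx  (last char: 'x')
Last column: zzzzxyzzxzzyz$yx
Original string S is at sorted index 13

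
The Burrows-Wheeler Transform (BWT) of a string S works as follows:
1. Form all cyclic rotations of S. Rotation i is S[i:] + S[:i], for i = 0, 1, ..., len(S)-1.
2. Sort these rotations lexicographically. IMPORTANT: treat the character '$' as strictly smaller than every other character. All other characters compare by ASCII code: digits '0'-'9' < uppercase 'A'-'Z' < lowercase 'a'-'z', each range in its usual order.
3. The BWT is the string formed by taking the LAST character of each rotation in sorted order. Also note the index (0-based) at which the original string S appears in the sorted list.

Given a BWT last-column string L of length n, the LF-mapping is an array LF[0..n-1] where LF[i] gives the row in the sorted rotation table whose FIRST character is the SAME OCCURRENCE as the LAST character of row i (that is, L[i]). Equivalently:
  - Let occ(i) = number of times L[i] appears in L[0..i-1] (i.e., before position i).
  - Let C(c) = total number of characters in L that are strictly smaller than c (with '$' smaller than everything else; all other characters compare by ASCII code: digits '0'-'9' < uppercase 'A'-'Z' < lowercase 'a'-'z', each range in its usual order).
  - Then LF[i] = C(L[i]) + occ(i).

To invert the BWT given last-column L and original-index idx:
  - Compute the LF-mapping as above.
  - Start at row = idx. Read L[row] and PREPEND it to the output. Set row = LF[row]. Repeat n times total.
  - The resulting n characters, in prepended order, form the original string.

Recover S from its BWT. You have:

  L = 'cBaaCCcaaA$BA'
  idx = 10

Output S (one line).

LF mapping: 11 3 7 8 5 6 12 9 10 1 0 4 2
Walk LF starting at row 10, prepending L[row]:
  step 1: row=10, L[10]='$', prepend. Next row=LF[10]=0
  step 2: row=0, L[0]='c', prepend. Next row=LF[0]=11
  step 3: row=11, L[11]='B', prepend. Next row=LF[11]=4
  step 4: row=4, L[4]='C', prepend. Next row=LF[4]=5
  step 5: row=5, L[5]='C', prepend. Next row=LF[5]=6
  step 6: row=6, L[6]='c', prepend. Next row=LF[6]=12
  step 7: row=12, L[12]='A', prepend. Next row=LF[12]=2
  step 8: row=2, L[2]='a', prepend. Next row=LF[2]=7
  step 9: row=7, L[7]='a', prepend. Next row=LF[7]=9
  step 10: row=9, L[9]='A', prepend. Next row=LF[9]=1
  step 11: row=1, L[1]='B', prepend. Next row=LF[1]=3
  step 12: row=3, L[3]='a', prepend. Next row=LF[3]=8
  step 13: row=8, L[8]='a', prepend. Next row=LF[8]=10
Reversed output: aaBAaaAcCCBc$

Answer: aaBAaaAcCCBc$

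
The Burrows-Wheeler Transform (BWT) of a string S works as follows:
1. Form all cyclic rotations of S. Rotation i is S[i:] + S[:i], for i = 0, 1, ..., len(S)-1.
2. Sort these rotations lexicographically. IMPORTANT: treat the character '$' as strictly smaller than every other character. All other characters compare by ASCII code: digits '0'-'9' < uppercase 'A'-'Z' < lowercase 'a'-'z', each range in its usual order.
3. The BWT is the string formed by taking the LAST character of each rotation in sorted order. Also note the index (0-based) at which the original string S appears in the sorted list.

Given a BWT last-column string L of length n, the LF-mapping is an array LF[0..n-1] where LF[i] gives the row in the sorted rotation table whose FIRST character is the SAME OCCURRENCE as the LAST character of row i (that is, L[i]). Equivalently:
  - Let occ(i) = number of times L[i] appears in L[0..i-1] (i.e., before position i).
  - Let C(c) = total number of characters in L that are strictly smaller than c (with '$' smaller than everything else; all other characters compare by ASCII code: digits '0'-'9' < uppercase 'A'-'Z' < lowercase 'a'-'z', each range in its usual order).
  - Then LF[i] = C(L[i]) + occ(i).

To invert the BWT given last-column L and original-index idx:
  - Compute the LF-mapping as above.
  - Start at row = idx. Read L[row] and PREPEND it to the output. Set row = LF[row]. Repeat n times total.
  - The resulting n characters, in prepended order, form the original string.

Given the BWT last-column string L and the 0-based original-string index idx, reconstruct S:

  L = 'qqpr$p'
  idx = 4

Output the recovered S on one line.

LF mapping: 3 4 1 5 0 2
Walk LF starting at row 4, prepending L[row]:
  step 1: row=4, L[4]='$', prepend. Next row=LF[4]=0
  step 2: row=0, L[0]='q', prepend. Next row=LF[0]=3
  step 3: row=3, L[3]='r', prepend. Next row=LF[3]=5
  step 4: row=5, L[5]='p', prepend. Next row=LF[5]=2
  step 5: row=2, L[2]='p', prepend. Next row=LF[2]=1
  step 6: row=1, L[1]='q', prepend. Next row=LF[1]=4
Reversed output: qpprq$

Answer: qpprq$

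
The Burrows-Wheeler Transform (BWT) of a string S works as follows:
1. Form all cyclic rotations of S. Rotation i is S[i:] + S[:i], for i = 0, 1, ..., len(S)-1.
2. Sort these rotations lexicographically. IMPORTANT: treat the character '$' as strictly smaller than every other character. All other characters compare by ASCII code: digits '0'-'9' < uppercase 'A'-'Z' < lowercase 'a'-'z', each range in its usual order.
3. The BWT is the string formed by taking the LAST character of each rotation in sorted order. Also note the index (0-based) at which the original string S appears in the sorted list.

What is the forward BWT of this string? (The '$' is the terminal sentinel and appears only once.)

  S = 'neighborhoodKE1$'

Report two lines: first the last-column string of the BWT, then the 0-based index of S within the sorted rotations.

All 16 rotations (rotation i = S[i:]+S[:i]):
  rot[0] = neighborhoodKE1$
  rot[1] = eighborhoodKE1$n
  rot[2] = ighborhoodKE1$ne
  rot[3] = ghborhoodKE1$nei
  rot[4] = hborhoodKE1$neig
  rot[5] = borhoodKE1$neigh
  rot[6] = orhoodKE1$neighb
  rot[7] = rhoodKE1$neighbo
  rot[8] = hoodKE1$neighbor
  rot[9] = oodKE1$neighborh
  rot[10] = odKE1$neighborho
  rot[11] = dKE1$neighborhoo
  rot[12] = KE1$neighborhood
  rot[13] = E1$neighborhoodK
  rot[14] = 1$neighborhoodKE
  rot[15] = $neighborhoodKE1
Sorted (with $ < everything):
  sorted[0] = $neighborhoodKE1  (last char: '1')
  sorted[1] = 1$neighborhoodKE  (last char: 'E')
  sorted[2] = E1$neighborhoodK  (last char: 'K')
  sorted[3] = KE1$neighborhood  (last char: 'd')
  sorted[4] = borhoodKE1$neigh  (last char: 'h')
  sorted[5] = dKE1$neighborhoo  (last char: 'o')
  sorted[6] = eighborhoodKE1$n  (last char: 'n')
  sorted[7] = ghborhoodKE1$nei  (last char: 'i')
  sorted[8] = hborhoodKE1$neig  (last char: 'g')
  sorted[9] = hoodKE1$neighbor  (last char: 'r')
  sorted[10] = ighborhoodKE1$ne  (last char: 'e')
  sorted[11] = neighborhoodKE1$  (last char: '$')
  sorted[12] = odKE1$neighborho  (last char: 'o')
  sorted[13] = oodKE1$neighborh  (last char: 'h')
  sorted[14] = orhoodKE1$neighb  (last char: 'b')
  sorted[15] = rhoodKE1$neighbo  (last char: 'o')
Last column: 1EKdhonigre$ohbo
Original string S is at sorted index 11

Answer: 1EKdhonigre$ohbo
11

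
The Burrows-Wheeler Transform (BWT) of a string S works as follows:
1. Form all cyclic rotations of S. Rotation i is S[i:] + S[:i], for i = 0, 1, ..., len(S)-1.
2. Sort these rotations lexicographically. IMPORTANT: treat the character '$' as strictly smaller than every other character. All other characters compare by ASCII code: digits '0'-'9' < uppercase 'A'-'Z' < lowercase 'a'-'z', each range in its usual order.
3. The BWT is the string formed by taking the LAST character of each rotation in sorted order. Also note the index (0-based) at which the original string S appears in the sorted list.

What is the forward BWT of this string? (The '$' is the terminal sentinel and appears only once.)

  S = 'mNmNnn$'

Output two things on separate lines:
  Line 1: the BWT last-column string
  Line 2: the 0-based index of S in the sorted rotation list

All 7 rotations (rotation i = S[i:]+S[:i]):
  rot[0] = mNmNnn$
  rot[1] = NmNnn$m
  rot[2] = mNnn$mN
  rot[3] = Nnn$mNm
  rot[4] = nn$mNmN
  rot[5] = n$mNmNn
  rot[6] = $mNmNnn
Sorted (with $ < everything):
  sorted[0] = $mNmNnn  (last char: 'n')
  sorted[1] = NmNnn$m  (last char: 'm')
  sorted[2] = Nnn$mNm  (last char: 'm')
  sorted[3] = mNmNnn$  (last char: '$')
  sorted[4] = mNnn$mN  (last char: 'N')
  sorted[5] = n$mNmNn  (last char: 'n')
  sorted[6] = nn$mNmN  (last char: 'N')
Last column: nmm$NnN
Original string S is at sorted index 3

Answer: nmm$NnN
3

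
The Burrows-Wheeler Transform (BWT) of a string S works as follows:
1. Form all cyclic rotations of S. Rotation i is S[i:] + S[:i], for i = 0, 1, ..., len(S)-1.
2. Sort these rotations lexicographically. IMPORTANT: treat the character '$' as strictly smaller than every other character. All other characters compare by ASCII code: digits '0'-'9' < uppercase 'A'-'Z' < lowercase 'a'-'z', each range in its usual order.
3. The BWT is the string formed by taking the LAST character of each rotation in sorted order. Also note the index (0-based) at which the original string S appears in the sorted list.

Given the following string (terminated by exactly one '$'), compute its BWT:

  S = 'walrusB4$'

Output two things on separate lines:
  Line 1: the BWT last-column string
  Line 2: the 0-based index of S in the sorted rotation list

All 9 rotations (rotation i = S[i:]+S[:i]):
  rot[0] = walrusB4$
  rot[1] = alrusB4$w
  rot[2] = lrusB4$wa
  rot[3] = rusB4$wal
  rot[4] = usB4$walr
  rot[5] = sB4$walru
  rot[6] = B4$walrus
  rot[7] = 4$walrusB
  rot[8] = $walrusB4
Sorted (with $ < everything):
  sorted[0] = $walrusB4  (last char: '4')
  sorted[1] = 4$walrusB  (last char: 'B')
  sorted[2] = B4$walrus  (last char: 's')
  sorted[3] = alrusB4$w  (last char: 'w')
  sorted[4] = lrusB4$wa  (last char: 'a')
  sorted[5] = rusB4$wal  (last char: 'l')
  sorted[6] = sB4$walru  (last char: 'u')
  sorted[7] = usB4$walr  (last char: 'r')
  sorted[8] = walrusB4$  (last char: '$')
Last column: 4Bswalur$
Original string S is at sorted index 8

Answer: 4Bswalur$
8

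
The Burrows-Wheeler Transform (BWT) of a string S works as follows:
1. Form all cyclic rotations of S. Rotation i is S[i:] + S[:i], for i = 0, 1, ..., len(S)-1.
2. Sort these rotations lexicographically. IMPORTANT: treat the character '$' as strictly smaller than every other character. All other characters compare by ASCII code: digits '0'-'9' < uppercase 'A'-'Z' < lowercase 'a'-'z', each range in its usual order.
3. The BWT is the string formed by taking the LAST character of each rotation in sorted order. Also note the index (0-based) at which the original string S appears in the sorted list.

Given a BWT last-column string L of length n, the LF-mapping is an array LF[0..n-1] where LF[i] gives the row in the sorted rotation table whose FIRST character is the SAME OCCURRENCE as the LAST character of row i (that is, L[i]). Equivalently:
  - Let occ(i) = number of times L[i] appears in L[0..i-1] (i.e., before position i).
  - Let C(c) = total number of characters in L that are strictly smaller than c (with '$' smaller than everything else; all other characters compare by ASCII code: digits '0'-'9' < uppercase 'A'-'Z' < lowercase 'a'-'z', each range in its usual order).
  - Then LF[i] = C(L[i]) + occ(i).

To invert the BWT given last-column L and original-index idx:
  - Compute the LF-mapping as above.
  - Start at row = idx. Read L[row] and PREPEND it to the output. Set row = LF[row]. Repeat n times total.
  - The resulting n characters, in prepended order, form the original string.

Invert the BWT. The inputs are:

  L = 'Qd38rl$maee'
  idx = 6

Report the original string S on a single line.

LF mapping: 3 5 1 2 10 8 0 9 4 6 7
Walk LF starting at row 6, prepending L[row]:
  step 1: row=6, L[6]='$', prepend. Next row=LF[6]=0
  step 2: row=0, L[0]='Q', prepend. Next row=LF[0]=3
  step 3: row=3, L[3]='8', prepend. Next row=LF[3]=2
  step 4: row=2, L[2]='3', prepend. Next row=LF[2]=1
  step 5: row=1, L[1]='d', prepend. Next row=LF[1]=5
  step 6: row=5, L[5]='l', prepend. Next row=LF[5]=8
  step 7: row=8, L[8]='a', prepend. Next row=LF[8]=4
  step 8: row=4, L[4]='r', prepend. Next row=LF[4]=10
  step 9: row=10, L[10]='e', prepend. Next row=LF[10]=7
  step 10: row=7, L[7]='m', prepend. Next row=LF[7]=9
  step 11: row=9, L[9]='e', prepend. Next row=LF[9]=6
Reversed output: emerald38Q$

Answer: emerald38Q$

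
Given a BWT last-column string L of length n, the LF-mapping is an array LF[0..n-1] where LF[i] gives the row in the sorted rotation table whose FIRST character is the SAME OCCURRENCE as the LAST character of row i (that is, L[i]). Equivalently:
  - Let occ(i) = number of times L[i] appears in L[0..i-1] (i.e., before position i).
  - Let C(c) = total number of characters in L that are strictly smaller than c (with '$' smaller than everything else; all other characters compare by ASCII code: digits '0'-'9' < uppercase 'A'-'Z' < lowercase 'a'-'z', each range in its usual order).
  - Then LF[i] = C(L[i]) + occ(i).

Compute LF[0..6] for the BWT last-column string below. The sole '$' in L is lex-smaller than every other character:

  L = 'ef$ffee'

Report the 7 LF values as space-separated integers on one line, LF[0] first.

Char counts: '$':1, 'e':3, 'f':3
C (first-col start): C('$')=0, C('e')=1, C('f')=4
L[0]='e': occ=0, LF[0]=C('e')+0=1+0=1
L[1]='f': occ=0, LF[1]=C('f')+0=4+0=4
L[2]='$': occ=0, LF[2]=C('$')+0=0+0=0
L[3]='f': occ=1, LF[3]=C('f')+1=4+1=5
L[4]='f': occ=2, LF[4]=C('f')+2=4+2=6
L[5]='e': occ=1, LF[5]=C('e')+1=1+1=2
L[6]='e': occ=2, LF[6]=C('e')+2=1+2=3

Answer: 1 4 0 5 6 2 3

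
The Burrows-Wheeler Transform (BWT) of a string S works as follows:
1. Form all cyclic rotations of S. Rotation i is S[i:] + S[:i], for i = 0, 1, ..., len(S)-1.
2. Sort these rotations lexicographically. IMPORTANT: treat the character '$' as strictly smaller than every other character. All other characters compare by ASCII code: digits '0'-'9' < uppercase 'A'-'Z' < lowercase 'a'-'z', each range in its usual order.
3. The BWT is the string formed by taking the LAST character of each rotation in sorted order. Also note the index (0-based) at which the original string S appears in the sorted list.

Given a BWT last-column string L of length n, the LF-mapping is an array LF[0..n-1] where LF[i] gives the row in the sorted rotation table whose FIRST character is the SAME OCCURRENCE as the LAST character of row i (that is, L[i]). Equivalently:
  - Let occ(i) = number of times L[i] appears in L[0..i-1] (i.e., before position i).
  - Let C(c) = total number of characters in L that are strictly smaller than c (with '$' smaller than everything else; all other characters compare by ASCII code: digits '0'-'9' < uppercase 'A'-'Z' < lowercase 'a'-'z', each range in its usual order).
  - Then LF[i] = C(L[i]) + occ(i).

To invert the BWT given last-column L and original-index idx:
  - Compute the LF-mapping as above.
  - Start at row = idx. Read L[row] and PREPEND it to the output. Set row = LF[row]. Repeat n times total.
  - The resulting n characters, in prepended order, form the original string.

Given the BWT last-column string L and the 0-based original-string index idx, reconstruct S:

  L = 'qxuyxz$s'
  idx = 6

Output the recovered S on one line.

LF mapping: 1 4 3 6 5 7 0 2
Walk LF starting at row 6, prepending L[row]:
  step 1: row=6, L[6]='$', prepend. Next row=LF[6]=0
  step 2: row=0, L[0]='q', prepend. Next row=LF[0]=1
  step 3: row=1, L[1]='x', prepend. Next row=LF[1]=4
  step 4: row=4, L[4]='x', prepend. Next row=LF[4]=5
  step 5: row=5, L[5]='z', prepend. Next row=LF[5]=7
  step 6: row=7, L[7]='s', prepend. Next row=LF[7]=2
  step 7: row=2, L[2]='u', prepend. Next row=LF[2]=3
  step 8: row=3, L[3]='y', prepend. Next row=LF[3]=6
Reversed output: yuszxxq$

Answer: yuszxxq$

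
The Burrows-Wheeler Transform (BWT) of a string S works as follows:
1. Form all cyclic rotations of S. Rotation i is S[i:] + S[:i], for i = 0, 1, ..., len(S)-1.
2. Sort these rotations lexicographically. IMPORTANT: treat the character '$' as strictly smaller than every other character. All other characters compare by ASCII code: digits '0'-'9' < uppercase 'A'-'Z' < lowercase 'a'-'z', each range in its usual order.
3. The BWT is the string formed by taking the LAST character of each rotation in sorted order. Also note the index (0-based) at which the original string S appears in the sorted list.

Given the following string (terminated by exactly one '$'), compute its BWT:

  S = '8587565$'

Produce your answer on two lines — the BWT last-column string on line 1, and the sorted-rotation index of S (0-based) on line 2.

All 8 rotations (rotation i = S[i:]+S[:i]):
  rot[0] = 8587565$
  rot[1] = 587565$8
  rot[2] = 87565$85
  rot[3] = 7565$858
  rot[4] = 565$8587
  rot[5] = 65$85875
  rot[6] = 5$858756
  rot[7] = $8587565
Sorted (with $ < everything):
  sorted[0] = $8587565  (last char: '5')
  sorted[1] = 5$858756  (last char: '6')
  sorted[2] = 565$8587  (last char: '7')
  sorted[3] = 587565$8  (last char: '8')
  sorted[4] = 65$85875  (last char: '5')
  sorted[5] = 7565$858  (last char: '8')
  sorted[6] = 8587565$  (last char: '$')
  sorted[7] = 87565$85  (last char: '5')
Last column: 567858$5
Original string S is at sorted index 6

Answer: 567858$5
6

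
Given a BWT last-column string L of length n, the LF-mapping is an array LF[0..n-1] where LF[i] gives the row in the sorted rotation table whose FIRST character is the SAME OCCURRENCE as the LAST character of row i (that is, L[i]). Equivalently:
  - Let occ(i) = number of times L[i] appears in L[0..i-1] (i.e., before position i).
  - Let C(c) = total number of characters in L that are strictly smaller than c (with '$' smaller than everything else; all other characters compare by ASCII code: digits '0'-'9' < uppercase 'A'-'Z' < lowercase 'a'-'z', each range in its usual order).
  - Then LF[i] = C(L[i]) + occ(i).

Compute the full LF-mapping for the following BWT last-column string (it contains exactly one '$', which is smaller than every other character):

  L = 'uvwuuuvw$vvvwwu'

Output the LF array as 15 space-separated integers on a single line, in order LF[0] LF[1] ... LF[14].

Answer: 1 6 11 2 3 4 7 12 0 8 9 10 13 14 5

Derivation:
Char counts: '$':1, 'u':5, 'v':5, 'w':4
C (first-col start): C('$')=0, C('u')=1, C('v')=6, C('w')=11
L[0]='u': occ=0, LF[0]=C('u')+0=1+0=1
L[1]='v': occ=0, LF[1]=C('v')+0=6+0=6
L[2]='w': occ=0, LF[2]=C('w')+0=11+0=11
L[3]='u': occ=1, LF[3]=C('u')+1=1+1=2
L[4]='u': occ=2, LF[4]=C('u')+2=1+2=3
L[5]='u': occ=3, LF[5]=C('u')+3=1+3=4
L[6]='v': occ=1, LF[6]=C('v')+1=6+1=7
L[7]='w': occ=1, LF[7]=C('w')+1=11+1=12
L[8]='$': occ=0, LF[8]=C('$')+0=0+0=0
L[9]='v': occ=2, LF[9]=C('v')+2=6+2=8
L[10]='v': occ=3, LF[10]=C('v')+3=6+3=9
L[11]='v': occ=4, LF[11]=C('v')+4=6+4=10
L[12]='w': occ=2, LF[12]=C('w')+2=11+2=13
L[13]='w': occ=3, LF[13]=C('w')+3=11+3=14
L[14]='u': occ=4, LF[14]=C('u')+4=1+4=5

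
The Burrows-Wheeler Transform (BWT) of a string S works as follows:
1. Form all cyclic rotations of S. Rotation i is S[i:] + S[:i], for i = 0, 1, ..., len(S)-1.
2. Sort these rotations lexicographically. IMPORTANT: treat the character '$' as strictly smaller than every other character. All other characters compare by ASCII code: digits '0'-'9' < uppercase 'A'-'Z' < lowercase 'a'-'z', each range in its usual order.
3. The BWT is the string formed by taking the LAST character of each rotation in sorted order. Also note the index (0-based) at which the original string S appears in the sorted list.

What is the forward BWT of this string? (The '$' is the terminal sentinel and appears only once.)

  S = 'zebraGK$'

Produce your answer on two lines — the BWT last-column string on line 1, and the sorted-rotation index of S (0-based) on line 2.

All 8 rotations (rotation i = S[i:]+S[:i]):
  rot[0] = zebraGK$
  rot[1] = ebraGK$z
  rot[2] = braGK$ze
  rot[3] = raGK$zeb
  rot[4] = aGK$zebr
  rot[5] = GK$zebra
  rot[6] = K$zebraG
  rot[7] = $zebraGK
Sorted (with $ < everything):
  sorted[0] = $zebraGK  (last char: 'K')
  sorted[1] = GK$zebra  (last char: 'a')
  sorted[2] = K$zebraG  (last char: 'G')
  sorted[3] = aGK$zebr  (last char: 'r')
  sorted[4] = braGK$ze  (last char: 'e')
  sorted[5] = ebraGK$z  (last char: 'z')
  sorted[6] = raGK$zeb  (last char: 'b')
  sorted[7] = zebraGK$  (last char: '$')
Last column: KaGrezb$
Original string S is at sorted index 7

Answer: KaGrezb$
7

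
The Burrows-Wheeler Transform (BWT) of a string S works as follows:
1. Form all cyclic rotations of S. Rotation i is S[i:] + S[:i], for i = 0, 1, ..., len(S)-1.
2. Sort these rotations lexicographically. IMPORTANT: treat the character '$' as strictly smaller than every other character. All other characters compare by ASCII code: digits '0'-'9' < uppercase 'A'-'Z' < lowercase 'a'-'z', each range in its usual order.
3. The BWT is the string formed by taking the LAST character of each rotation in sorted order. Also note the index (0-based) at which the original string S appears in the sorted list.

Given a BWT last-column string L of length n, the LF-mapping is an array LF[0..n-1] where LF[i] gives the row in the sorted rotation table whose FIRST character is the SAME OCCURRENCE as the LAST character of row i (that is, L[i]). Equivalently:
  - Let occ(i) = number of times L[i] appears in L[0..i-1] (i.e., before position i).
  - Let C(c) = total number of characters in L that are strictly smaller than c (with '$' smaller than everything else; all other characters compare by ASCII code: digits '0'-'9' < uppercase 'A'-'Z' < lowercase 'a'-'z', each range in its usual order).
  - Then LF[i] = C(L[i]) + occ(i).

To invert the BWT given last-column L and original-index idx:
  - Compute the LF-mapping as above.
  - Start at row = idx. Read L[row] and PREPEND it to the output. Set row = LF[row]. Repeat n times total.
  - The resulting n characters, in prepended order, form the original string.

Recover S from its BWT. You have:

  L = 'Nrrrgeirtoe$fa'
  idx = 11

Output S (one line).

LF mapping: 1 9 10 11 6 3 7 12 13 8 4 0 5 2
Walk LF starting at row 11, prepending L[row]:
  step 1: row=11, L[11]='$', prepend. Next row=LF[11]=0
  step 2: row=0, L[0]='N', prepend. Next row=LF[0]=1
  step 3: row=1, L[1]='r', prepend. Next row=LF[1]=9
  step 4: row=9, L[9]='o', prepend. Next row=LF[9]=8
  step 5: row=8, L[8]='t', prepend. Next row=LF[8]=13
  step 6: row=13, L[13]='a', prepend. Next row=LF[13]=2
  step 7: row=2, L[2]='r', prepend. Next row=LF[2]=10
  step 8: row=10, L[10]='e', prepend. Next row=LF[10]=4
  step 9: row=4, L[4]='g', prepend. Next row=LF[4]=6
  step 10: row=6, L[6]='i', prepend. Next row=LF[6]=7
  step 11: row=7, L[7]='r', prepend. Next row=LF[7]=12
  step 12: row=12, L[12]='f', prepend. Next row=LF[12]=5
  step 13: row=5, L[5]='e', prepend. Next row=LF[5]=3
  step 14: row=3, L[3]='r', prepend. Next row=LF[3]=11
Reversed output: refrigeratorN$

Answer: refrigeratorN$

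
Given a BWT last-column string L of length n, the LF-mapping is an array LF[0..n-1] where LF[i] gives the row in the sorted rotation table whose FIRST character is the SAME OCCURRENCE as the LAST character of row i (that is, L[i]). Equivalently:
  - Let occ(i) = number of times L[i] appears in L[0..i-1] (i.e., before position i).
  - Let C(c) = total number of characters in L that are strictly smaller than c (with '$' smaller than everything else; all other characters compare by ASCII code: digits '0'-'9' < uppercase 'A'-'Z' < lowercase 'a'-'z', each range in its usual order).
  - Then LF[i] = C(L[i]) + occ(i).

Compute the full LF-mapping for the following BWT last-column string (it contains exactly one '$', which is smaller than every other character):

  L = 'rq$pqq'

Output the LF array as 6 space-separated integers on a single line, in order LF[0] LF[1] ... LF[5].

Char counts: '$':1, 'p':1, 'q':3, 'r':1
C (first-col start): C('$')=0, C('p')=1, C('q')=2, C('r')=5
L[0]='r': occ=0, LF[0]=C('r')+0=5+0=5
L[1]='q': occ=0, LF[1]=C('q')+0=2+0=2
L[2]='$': occ=0, LF[2]=C('$')+0=0+0=0
L[3]='p': occ=0, LF[3]=C('p')+0=1+0=1
L[4]='q': occ=1, LF[4]=C('q')+1=2+1=3
L[5]='q': occ=2, LF[5]=C('q')+2=2+2=4

Answer: 5 2 0 1 3 4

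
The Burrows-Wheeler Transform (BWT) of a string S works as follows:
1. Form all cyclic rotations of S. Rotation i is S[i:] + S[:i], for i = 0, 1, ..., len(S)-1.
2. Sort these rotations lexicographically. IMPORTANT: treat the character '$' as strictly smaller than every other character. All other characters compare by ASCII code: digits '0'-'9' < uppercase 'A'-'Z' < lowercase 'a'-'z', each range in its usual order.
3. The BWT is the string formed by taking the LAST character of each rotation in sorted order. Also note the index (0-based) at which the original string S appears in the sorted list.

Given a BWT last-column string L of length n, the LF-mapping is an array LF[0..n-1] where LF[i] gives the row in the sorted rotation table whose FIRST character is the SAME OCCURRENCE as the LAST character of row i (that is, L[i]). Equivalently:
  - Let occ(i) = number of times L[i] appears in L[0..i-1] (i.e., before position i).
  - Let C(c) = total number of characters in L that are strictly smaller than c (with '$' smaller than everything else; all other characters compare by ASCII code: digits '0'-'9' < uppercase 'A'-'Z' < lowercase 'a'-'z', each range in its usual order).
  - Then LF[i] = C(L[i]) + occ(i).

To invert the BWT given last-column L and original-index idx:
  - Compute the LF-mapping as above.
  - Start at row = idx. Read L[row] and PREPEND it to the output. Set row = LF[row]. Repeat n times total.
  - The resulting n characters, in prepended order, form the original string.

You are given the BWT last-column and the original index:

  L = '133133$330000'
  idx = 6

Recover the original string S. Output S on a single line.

LF mapping: 5 7 8 6 9 10 0 11 12 1 2 3 4
Walk LF starting at row 6, prepending L[row]:
  step 1: row=6, L[6]='$', prepend. Next row=LF[6]=0
  step 2: row=0, L[0]='1', prepend. Next row=LF[0]=5
  step 3: row=5, L[5]='3', prepend. Next row=LF[5]=10
  step 4: row=10, L[10]='0', prepend. Next row=LF[10]=2
  step 5: row=2, L[2]='3', prepend. Next row=LF[2]=8
  step 6: row=8, L[8]='3', prepend. Next row=LF[8]=12
  step 7: row=12, L[12]='0', prepend. Next row=LF[12]=4
  step 8: row=4, L[4]='3', prepend. Next row=LF[4]=9
  step 9: row=9, L[9]='0', prepend. Next row=LF[9]=1
  step 10: row=1, L[1]='3', prepend. Next row=LF[1]=7
  step 11: row=7, L[7]='3', prepend. Next row=LF[7]=11
  step 12: row=11, L[11]='0', prepend. Next row=LF[11]=3
  step 13: row=3, L[3]='1', prepend. Next row=LF[3]=6
Reversed output: 103303033031$

Answer: 103303033031$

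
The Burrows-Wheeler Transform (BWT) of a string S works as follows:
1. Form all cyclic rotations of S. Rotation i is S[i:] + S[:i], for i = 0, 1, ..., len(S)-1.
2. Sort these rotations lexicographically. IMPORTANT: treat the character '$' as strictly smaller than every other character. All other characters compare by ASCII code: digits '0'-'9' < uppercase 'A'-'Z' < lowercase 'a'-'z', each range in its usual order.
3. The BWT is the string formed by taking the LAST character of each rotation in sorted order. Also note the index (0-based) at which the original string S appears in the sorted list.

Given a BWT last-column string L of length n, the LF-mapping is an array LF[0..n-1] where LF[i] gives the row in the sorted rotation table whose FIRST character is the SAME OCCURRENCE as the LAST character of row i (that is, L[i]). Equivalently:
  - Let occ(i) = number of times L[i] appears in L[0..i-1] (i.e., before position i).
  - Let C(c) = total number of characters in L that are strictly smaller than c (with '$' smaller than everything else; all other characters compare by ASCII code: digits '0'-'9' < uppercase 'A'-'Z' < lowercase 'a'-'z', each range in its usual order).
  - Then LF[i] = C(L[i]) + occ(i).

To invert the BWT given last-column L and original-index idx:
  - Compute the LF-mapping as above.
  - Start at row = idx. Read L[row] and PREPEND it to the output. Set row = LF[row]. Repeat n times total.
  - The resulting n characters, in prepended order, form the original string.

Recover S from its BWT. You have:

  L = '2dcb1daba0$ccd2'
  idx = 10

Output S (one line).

LF mapping: 3 12 9 7 2 13 5 8 6 1 0 10 11 14 4
Walk LF starting at row 10, prepending L[row]:
  step 1: row=10, L[10]='$', prepend. Next row=LF[10]=0
  step 2: row=0, L[0]='2', prepend. Next row=LF[0]=3
  step 3: row=3, L[3]='b', prepend. Next row=LF[3]=7
  step 4: row=7, L[7]='b', prepend. Next row=LF[7]=8
  step 5: row=8, L[8]='a', prepend. Next row=LF[8]=6
  step 6: row=6, L[6]='a', prepend. Next row=LF[6]=5
  step 7: row=5, L[5]='d', prepend. Next row=LF[5]=13
  step 8: row=13, L[13]='d', prepend. Next row=LF[13]=14
  step 9: row=14, L[14]='2', prepend. Next row=LF[14]=4
  step 10: row=4, L[4]='1', prepend. Next row=LF[4]=2
  step 11: row=2, L[2]='c', prepend. Next row=LF[2]=9
  step 12: row=9, L[9]='0', prepend. Next row=LF[9]=1
  step 13: row=1, L[1]='d', prepend. Next row=LF[1]=12
  step 14: row=12, L[12]='c', prepend. Next row=LF[12]=11
  step 15: row=11, L[11]='c', prepend. Next row=LF[11]=10
Reversed output: ccd0c12ddaabb2$

Answer: ccd0c12ddaabb2$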